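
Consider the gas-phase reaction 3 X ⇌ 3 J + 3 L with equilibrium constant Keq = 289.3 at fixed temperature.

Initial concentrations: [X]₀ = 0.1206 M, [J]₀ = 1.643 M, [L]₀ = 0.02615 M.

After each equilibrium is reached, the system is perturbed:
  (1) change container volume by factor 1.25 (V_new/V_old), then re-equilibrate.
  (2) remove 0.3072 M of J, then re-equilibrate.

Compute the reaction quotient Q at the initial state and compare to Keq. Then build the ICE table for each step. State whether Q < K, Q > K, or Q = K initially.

Q₀ = 0.04522; Q < K (proceeds forward)

Q₀ = 0.04522 vs Keq = 289.3 ⇒ Q<K, forward
Step 1:
                   X          J          L
  Initial     0.1206      1.643    0.02615
  Change    -0.09013    0.09013    0.09013
  Equil      0.03047      1.733     0.1163
  solve Keq expr → x = 0.03004; check Q = 289.3
Then change container volume by factor 1.25 (V_new/V_old).
Step 2:
                   X          J          L
  Initial    0.02438      1.387    0.09302
  Change   -0.003982   0.003982   0.003982
  Equil      0.02039       1.39    0.09701
  solve Keq expr → x = 0.001327; check Q = 289.3
Then remove 0.3072 M of J.
Step 3:
                   X          J          L
  Initial    0.02039      1.083    0.09701
  Change   -0.003822   0.003822   0.003822
  Equil      0.01657      1.087     0.1008
  solve Keq expr → x = 0.001274; check Q = 289.3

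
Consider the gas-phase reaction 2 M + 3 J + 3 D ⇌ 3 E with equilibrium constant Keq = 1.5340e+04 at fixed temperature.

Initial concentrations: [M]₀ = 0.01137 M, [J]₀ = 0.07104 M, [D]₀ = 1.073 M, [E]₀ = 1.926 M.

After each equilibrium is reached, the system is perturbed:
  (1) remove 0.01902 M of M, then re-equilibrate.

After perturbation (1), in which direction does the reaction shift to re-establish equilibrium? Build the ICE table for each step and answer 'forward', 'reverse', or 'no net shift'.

Direction: reverse

Q₀ = 1.2478e+08 vs Keq = 1.5340e+04 ⇒ Q>K, reverse
Step 1:
                    M           J           D           E
  I           0.01137     0.07104       1.073       1.926
  C            0.1092      0.1639      0.1639     -0.1639
  E            0.1206      0.2349       1.237       1.762
  solve Keq expr → x = -0.05462; check Q = 1.5340e+04
Then remove 0.01902 M of M.
Step 2:
                    M           J           D           E
  I            0.1016      0.2349       1.237       1.762
  C          0.007829     0.01174     0.01174    -0.01174
  E            0.1094      0.2466       1.249        1.75
  solve Keq expr → x = -0.003914; check Q = 1.5340e+04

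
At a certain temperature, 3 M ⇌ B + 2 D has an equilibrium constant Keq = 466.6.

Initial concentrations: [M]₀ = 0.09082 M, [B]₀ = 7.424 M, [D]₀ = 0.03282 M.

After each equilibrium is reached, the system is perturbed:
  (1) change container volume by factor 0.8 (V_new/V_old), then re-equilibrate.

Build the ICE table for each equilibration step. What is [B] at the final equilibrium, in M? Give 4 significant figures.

Q₀ = 10.68 vs Keq = 466.6 ⇒ Q<K, forward
Step 1:
                  M         B         D
  I         0.09082     7.424   0.03282
  C        -0.04973   0.01658   0.03315
  E         0.04109     7.441   0.06597
  solve Keq expr → x = 0.01658; check Q = 466.6
Then change container volume by factor 0.8 (V_new/V_old).
Step 2:
                  M         B         D
  I         0.05137     9.301   0.08246
  C               0         0         0
  E         0.05137     9.301   0.08246
  solve Keq expr → x = 0; check Q = 466.6

[B]_eq = 9.301 M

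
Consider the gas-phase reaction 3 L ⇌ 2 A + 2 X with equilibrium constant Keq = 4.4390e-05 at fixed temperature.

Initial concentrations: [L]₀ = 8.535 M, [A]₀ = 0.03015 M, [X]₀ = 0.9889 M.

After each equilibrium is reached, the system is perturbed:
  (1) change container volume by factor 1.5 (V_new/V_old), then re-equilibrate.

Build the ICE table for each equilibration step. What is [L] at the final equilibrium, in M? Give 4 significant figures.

Q₀ = 1.4298e-06 vs Keq = 4.4390e-05 ⇒ Q<K, forward
Step 1:
                    L           A           X
  init          8.535     0.03015      0.9889
  Δ           -0.1735      0.1157      0.1157
  eq            8.361      0.1458       1.105
  solve Keq expr → x = 0.05784; check Q = 4.4390e-05
Then change container volume by factor 1.5 (V_new/V_old).
Step 2:
                    L           A           X
  init          5.574     0.09722      0.7364
  Δ          -0.02721     0.01814     0.01814
  eq            5.547      0.1154      0.7545
  solve Keq expr → x = 0.009069; check Q = 4.4390e-05

[L]_eq = 5.547 M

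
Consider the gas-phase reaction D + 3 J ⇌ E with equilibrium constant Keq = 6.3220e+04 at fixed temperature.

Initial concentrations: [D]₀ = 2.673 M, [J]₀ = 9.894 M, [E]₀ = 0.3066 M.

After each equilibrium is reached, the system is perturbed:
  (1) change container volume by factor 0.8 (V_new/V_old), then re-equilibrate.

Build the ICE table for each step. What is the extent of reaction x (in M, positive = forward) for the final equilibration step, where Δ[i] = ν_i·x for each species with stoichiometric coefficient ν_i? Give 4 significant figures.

Q₀ = 1.1843e-04 vs Keq = 6.3220e+04 ⇒ Q<K, forward
Step 1:
                  D         J         E
  I           2.673     9.894    0.3066
  C          -2.673    -8.019     2.673
  E       7.1496e-06     1.875      2.98
  solve Keq expr → x = 2.673; check Q = 6.3220e+04
Then change container volume by factor 0.8 (V_new/V_old).
Step 2:
                  D         J         E
  I       8.9370e-06     2.344     3.724
  C       -4.3612e-06 -1.3084e-05 4.3612e-06
  E       4.5758e-06     2.344     3.724
  solve Keq expr → x = 4.3612e-06; check Q = 6.3220e+04

x = 4.3612e-06 M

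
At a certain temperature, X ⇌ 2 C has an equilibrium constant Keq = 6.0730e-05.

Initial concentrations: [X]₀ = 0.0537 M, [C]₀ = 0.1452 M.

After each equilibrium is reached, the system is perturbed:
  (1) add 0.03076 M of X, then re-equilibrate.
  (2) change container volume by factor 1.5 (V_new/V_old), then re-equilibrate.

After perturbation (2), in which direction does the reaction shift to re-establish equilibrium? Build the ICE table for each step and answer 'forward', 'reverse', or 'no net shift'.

Direction: forward

Q₀ = 0.3926 vs Keq = 6.0730e-05 ⇒ Q>K, reverse
Step 1:
                   X          C
  init        0.0537     0.1452
  Δ          0.07122    -0.1424
  eq          0.1249   0.002754
  solve Keq expr → x = -0.07122; check Q = 6.0730e-05
Then add 0.03076 M of X.
Step 2:
                   X          C
  init        0.1557   0.002754
  Δ       -1.5944e-04 3.1889e-04
  eq          0.1555   0.003073
  solve Keq expr → x = 1.5944e-04; check Q = 6.0730e-05
Then change container volume by factor 1.5 (V_new/V_old).
Step 3:
                   X          C
  init        0.1037   0.002049
  Δ       -2.2885e-04 4.5770e-04
  eq          0.1035   0.002507
  solve Keq expr → x = 2.2885e-04; check Q = 6.0730e-05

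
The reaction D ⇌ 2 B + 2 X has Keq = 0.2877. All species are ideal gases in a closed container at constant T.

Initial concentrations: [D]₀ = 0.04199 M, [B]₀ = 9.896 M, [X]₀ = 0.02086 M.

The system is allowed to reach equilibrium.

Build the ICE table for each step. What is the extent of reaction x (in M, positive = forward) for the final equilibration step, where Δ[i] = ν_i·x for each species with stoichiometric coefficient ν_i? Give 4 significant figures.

Q₀ = 1.015 vs Keq = 0.2877 ⇒ Q>K, reverse
Step 1:
                  D         B         X
  Initial   0.04199     9.896   0.02086
  Change   0.004576 -0.009153 -0.009153
  Equil     0.04657     9.887   0.01171
  solve Keq expr → x = -0.004576; check Q = 0.2877

x = -0.004576 M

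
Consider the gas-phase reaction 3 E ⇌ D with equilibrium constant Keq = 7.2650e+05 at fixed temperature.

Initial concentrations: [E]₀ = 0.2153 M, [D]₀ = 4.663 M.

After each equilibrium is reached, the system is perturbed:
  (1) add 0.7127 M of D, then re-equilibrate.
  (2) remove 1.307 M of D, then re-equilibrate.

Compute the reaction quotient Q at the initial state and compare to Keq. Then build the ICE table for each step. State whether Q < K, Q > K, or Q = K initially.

Q₀ = 467.2; Q < K (proceeds forward)

Q₀ = 467.2 vs Keq = 7.2650e+05 ⇒ Q<K, forward
Step 1:
                  E         D
  Initial    0.2153     4.663
  Change    -0.1966   0.06554
  Equil     0.01867     4.729
  solve Keq expr → x = 0.06554; check Q = 7.2650e+05
Then add 0.7127 M of D.
Step 2:
                  E         D
  Initial   0.01867     5.441
  Change  8.9415e-04 -2.9805e-04
  Equil     0.01956     5.441
  solve Keq expr → x = -2.9805e-04; check Q = 7.2650e+05
Then remove 1.307 M of D.
Step 3:
                  E         D
  Initial   0.01956     4.134
  Change  -0.001711 5.7041e-04
  Equil     0.01785     4.135
  solve Keq expr → x = 5.7041e-04; check Q = 7.2650e+05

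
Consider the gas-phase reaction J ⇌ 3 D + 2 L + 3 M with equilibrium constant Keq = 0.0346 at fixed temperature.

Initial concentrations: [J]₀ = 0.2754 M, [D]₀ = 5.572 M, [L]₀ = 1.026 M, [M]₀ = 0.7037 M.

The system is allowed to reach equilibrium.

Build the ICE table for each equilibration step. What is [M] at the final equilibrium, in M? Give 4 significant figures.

Q₀ = 230.4 vs Keq = 0.0346 ⇒ Q>K, reverse
Step 1:
                    J           D           L           M
  Initial      0.2754       5.572       1.026      0.7037
  Change       0.2104     -0.6312     -0.4208     -0.6312
  Equil        0.4858       4.941      0.6052     0.07247
  solve Keq expr → x = -0.2104; check Q = 0.0346

[M]_eq = 0.07247 M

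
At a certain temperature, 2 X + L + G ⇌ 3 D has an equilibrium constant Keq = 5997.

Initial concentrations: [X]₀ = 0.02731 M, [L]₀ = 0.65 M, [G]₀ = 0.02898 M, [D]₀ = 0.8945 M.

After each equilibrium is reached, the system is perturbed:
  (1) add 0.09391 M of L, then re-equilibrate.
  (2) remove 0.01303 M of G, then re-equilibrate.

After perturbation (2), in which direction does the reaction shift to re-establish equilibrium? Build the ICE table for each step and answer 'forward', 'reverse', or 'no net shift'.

Direction: reverse

Q₀ = 5.0943e+04 vs Keq = 5997 ⇒ Q>K, reverse
Step 1:
                  X         L         G         D
  I         0.02731      0.65   0.02898    0.8945
  C          0.0312    0.0156    0.0156   -0.0468
  E         0.05851    0.6656   0.04458    0.8477
  solve Keq expr → x = -0.0156; check Q = 5997
Then add 0.09391 M of L.
Step 2:
                  X         L         G         D
  I         0.05851    0.7595   0.04458    0.8477
  C       -0.002525 -0.001262 -0.001262  0.003787
  E         0.05598    0.7582   0.04332    0.8515
  solve Keq expr → x = 0.001262; check Q = 5997
Then remove 0.01303 M of G.
Step 3:
                  X         L         G         D
  I         0.05598    0.7582   0.03029    0.8515
  C        0.006451  0.003225  0.003225 -0.009676
  E         0.06243    0.7615   0.03351    0.8418
  solve Keq expr → x = -0.003225; check Q = 5997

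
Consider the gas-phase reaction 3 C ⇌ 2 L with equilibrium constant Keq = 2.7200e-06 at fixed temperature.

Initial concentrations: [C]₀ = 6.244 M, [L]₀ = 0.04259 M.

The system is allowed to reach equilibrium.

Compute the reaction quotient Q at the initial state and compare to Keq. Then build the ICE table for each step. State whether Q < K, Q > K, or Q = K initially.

Q₀ = 7.4512e-06 vs Keq = 2.7200e-06 ⇒ Q>K, reverse
Step 1:
                    C           L
  Initial       6.244     0.04259
  Change      0.02505     -0.0167
  Equil         6.269     0.02589
  solve Keq expr → x = -0.008351; check Q = 2.7200e-06

Q₀ = 7.4512e-06; Q > K (proceeds reverse)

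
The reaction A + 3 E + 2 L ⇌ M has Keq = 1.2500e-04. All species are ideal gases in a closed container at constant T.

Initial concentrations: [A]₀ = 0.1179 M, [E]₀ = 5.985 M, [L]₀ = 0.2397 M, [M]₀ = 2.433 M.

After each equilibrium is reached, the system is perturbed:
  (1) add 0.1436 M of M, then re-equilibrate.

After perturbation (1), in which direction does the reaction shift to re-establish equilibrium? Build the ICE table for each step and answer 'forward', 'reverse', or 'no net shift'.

Direction: reverse

Q₀ = 1.675 vs Keq = 1.2500e-04 ⇒ Q>K, reverse
Step 1:
                    A           E           L           M
  I            0.1179       5.985      0.2397       2.433
  C              1.25       3.749         2.5       -1.25
  E             1.368       9.734       2.739       1.183
  solve Keq expr → x = -1.25; check Q = 1.2500e-04
Then add 0.1436 M of M.
Step 2:
                    A           E           L           M
  I             1.368       9.734       2.739       1.327
  C           0.02975     0.08924      0.0595    -0.02975
  E             1.397       9.824       2.799       1.297
  solve Keq expr → x = -0.02975; check Q = 1.2500e-04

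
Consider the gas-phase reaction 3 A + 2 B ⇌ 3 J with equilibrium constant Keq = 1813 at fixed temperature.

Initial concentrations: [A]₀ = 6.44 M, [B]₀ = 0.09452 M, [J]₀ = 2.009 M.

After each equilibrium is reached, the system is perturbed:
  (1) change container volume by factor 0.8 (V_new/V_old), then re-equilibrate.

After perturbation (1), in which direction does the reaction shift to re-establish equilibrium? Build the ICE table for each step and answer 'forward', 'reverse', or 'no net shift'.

Direction: forward

Q₀ = 3.398 vs Keq = 1813 ⇒ Q<K, forward
Step 1:
                  A         B         J
  Initial      6.44   0.09452     2.009
  Change    -0.1348  -0.08986    0.1348
  Equil       6.305  0.004656     2.144
  solve Keq expr → x = 0.04493; check Q = 1813
Then change container volume by factor 0.8 (V_new/V_old).
Step 2:
                  A         B         J
  Initial     7.882   0.00582      2.68
  Change  -0.001737 -0.001158  0.001737
  Equil        7.88  0.004662     2.681
  solve Keq expr → x = 5.7898e-04; check Q = 1813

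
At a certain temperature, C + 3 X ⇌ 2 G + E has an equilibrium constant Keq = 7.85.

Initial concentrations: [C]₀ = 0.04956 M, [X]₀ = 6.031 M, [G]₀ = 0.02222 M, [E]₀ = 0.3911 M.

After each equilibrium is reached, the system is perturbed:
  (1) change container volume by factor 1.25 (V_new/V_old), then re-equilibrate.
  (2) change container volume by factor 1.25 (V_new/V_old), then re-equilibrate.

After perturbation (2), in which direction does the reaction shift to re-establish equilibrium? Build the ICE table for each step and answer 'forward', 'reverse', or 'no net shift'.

Q₀ = 1.7761e-05 vs Keq = 7.85 ⇒ Q<K, forward
Step 1:
                    C           X           G           E
  init        0.04956       6.031     0.02222      0.3911
  Δ          -0.04956     -0.1487     0.09911     0.04956
  eq       4.0600e-06       5.882      0.1213      0.4407
  solve Keq expr → x = 0.04956; check Q = 7.85
Then change container volume by factor 1.25 (V_new/V_old).
Step 2:
                    C           X           G           E
  init     3.2480e-06       4.706     0.09707      0.3525
  Δ        8.1186e-07  2.4356e-06 -1.6237e-06 -8.1186e-07
  eq       4.0599e-06       4.706     0.09706      0.3525
  solve Keq expr → x = -8.1186e-07; check Q = 7.85
Then change container volume by factor 1.25 (V_new/V_old).
Step 3:
                    C           X           G           E
  init     3.2479e-06       3.765     0.07765       0.282
  Δ        8.1179e-07  2.4354e-06 -1.6236e-06 -8.1179e-07
  eq       4.0597e-06       3.765     0.07765       0.282
  solve Keq expr → x = -8.1179e-07; check Q = 7.85

Direction: reverse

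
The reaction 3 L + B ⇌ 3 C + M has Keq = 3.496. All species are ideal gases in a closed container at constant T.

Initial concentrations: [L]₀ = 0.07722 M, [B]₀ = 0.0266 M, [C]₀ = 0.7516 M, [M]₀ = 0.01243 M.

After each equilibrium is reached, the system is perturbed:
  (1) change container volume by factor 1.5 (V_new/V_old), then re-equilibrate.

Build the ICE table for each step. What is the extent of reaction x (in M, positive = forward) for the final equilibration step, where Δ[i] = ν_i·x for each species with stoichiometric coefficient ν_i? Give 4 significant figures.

x = 0 M

Q₀ = 430.9 vs Keq = 3.496 ⇒ Q>K, reverse
Step 1:
                   L          B          C          M
  I          0.07722     0.0266     0.7516    0.01243
  C          0.03571     0.0119   -0.03571    -0.0119
  E           0.1129     0.0385     0.7159 5.2829e-04
  solve Keq expr → x = -0.0119; check Q = 3.496
Then change container volume by factor 1.5 (V_new/V_old).
Step 2:
                   L          B          C          M
  I          0.07528    0.02567     0.4773 3.5220e-04
  C                0          0          0          0
  E          0.07528    0.02567     0.4773 3.5220e-04
  solve Keq expr → x = 0; check Q = 3.496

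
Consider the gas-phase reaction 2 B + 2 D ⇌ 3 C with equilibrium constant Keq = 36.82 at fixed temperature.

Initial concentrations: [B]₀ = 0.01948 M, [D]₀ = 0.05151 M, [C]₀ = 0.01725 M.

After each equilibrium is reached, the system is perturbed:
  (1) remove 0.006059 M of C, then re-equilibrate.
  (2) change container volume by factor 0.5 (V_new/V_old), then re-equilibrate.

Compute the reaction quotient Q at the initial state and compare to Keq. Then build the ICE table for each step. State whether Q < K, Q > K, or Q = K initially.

Q₀ = 5.098; Q < K (proceeds forward)

Q₀ = 5.098 vs Keq = 36.82 ⇒ Q<K, forward
Step 1:
                  B         D         C
  Initial   0.01948   0.05151   0.01725
  Change  -0.005266 -0.005266    0.0079
  Equil     0.01421   0.04624   0.02515
  solve Keq expr → x = 0.002633; check Q = 36.82
Then remove 0.006059 M of C.
Step 2:
                  B         D         C
  Initial   0.01421   0.04624   0.01909
  Change  -0.001994 -0.001994   0.00299
  Equil     0.01222   0.04425   0.02208
  solve Keq expr → x = 9.9678e-04; check Q = 36.82
Then change container volume by factor 0.5 (V_new/V_old).
Step 3:
                  B         D         C
  Initial   0.02444    0.0885   0.04416
  Change   -0.00334  -0.00334   0.00501
  Equil      0.0211   0.08516   0.04917
  solve Keq expr → x = 0.00167; check Q = 36.82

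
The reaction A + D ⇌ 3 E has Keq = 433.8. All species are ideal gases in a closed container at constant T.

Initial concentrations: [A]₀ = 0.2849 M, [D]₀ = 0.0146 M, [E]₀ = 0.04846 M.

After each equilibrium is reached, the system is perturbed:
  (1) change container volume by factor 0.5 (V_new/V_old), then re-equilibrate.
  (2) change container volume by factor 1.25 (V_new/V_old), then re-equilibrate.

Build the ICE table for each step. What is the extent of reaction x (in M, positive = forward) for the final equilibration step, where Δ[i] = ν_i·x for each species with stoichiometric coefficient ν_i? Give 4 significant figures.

Q₀ = 0.02736 vs Keq = 433.8 ⇒ Q<K, forward
Step 1:
                  A         D         E
  I          0.2849    0.0146   0.04846
  C        -0.01459  -0.01459   0.04378
  E          0.2703 6.6928e-06   0.09224
  solve Keq expr → x = 0.01459; check Q = 433.8
Then change container volume by factor 0.5 (V_new/V_old).
Step 2:
                  A         D         E
  I          0.5406 1.3386e-05    0.1845
  C       1.3368e-05 1.3368e-05 -4.0103e-05
  E          0.5406 2.6753e-05    0.1844
  solve Keq expr → x = -1.3368e-05; check Q = 433.8
Then change container volume by factor 1.25 (V_new/V_old).
Step 3:
                  A         D         E
  I          0.4325 2.1403e-05    0.1476
  C       -4.2759e-06 -4.2759e-06 1.2828e-05
  E          0.4325 1.7127e-05    0.1476
  solve Keq expr → x = 4.2759e-06; check Q = 433.8

x = 4.2759e-06 M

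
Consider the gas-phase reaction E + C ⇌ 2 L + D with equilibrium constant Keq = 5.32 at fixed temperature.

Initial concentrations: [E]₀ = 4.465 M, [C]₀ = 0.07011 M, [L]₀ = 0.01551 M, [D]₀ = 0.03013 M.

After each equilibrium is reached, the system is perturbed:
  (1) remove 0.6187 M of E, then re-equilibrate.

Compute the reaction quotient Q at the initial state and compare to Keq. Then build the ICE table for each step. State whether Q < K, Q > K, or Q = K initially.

Q₀ = 2.3154e-05 vs Keq = 5.32 ⇒ Q<K, forward
Step 1:
                   E          C          L          D
  init         4.465    0.07011    0.01551    0.03013
  Δ         -0.07001   -0.07001       0.14    0.07001
  eq           4.395 1.0359e-04     0.1555     0.1001
  solve Keq expr → x = 0.07001; check Q = 5.32
Then remove 0.6187 M of E.
Step 2:
                   E          C          L          D
  init         3.776 1.0359e-04     0.1555     0.1001
  Δ       1.6898e-05 1.6898e-05 -3.3797e-05 -1.6898e-05
  eq           3.776 1.2049e-04     0.1555     0.1001
  solve Keq expr → x = -1.6898e-05; check Q = 5.32

Q₀ = 2.3154e-05; Q < K (proceeds forward)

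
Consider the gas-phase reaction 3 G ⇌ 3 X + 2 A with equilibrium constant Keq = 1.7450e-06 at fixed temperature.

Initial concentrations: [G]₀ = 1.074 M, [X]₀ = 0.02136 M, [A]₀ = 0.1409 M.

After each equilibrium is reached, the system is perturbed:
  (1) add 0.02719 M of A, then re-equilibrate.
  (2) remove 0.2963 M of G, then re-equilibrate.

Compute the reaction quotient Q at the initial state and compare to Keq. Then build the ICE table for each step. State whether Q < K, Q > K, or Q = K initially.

Q₀ = 1.5618e-07; Q < K (proceeds forward)

Q₀ = 1.5618e-07 vs Keq = 1.7450e-06 ⇒ Q<K, forward
Step 1:
                    G           X           A
  I             1.074     0.02136      0.1409
  C          -0.02237     0.02237     0.01491
  E             1.052     0.04373      0.1558
  solve Keq expr → x = 0.007455; check Q = 1.7450e-06
Then add 0.02719 M of A.
Step 2:
                    G           X           A
  I             1.052     0.04373       0.183
  C           0.00392    -0.00392   -0.002613
  E             1.056     0.03981      0.1804
  solve Keq expr → x = -0.001307; check Q = 1.7450e-06
Then remove 0.2963 M of G.
Step 3:
                    G           X           A
  I            0.7593     0.03981      0.1804
  C           0.01005    -0.01005   -0.006702
  E            0.7693     0.02975      0.1737
  solve Keq expr → x = -0.003351; check Q = 1.7450e-06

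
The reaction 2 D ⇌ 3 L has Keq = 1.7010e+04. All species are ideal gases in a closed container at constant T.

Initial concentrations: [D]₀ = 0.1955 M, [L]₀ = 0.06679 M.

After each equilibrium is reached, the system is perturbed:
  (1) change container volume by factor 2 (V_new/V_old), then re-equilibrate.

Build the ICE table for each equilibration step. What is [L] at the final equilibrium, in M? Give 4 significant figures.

[L]_eq = 0.1791 M

Q₀ = 0.007795 vs Keq = 1.7010e+04 ⇒ Q<K, forward
Step 1:
                   D          L
  I           0.1955    0.06679
  C          -0.1939     0.2908
  E         0.001639     0.3576
  solve Keq expr → x = 0.09693; check Q = 1.7010e+04
Then change container volume by factor 2 (V_new/V_old).
Step 2:
                   D          L
  I       8.1975e-04     0.1788
  C       -2.3836e-04 3.5754e-04
  E       5.8139e-04     0.1791
  solve Keq expr → x = 1.1918e-04; check Q = 1.7010e+04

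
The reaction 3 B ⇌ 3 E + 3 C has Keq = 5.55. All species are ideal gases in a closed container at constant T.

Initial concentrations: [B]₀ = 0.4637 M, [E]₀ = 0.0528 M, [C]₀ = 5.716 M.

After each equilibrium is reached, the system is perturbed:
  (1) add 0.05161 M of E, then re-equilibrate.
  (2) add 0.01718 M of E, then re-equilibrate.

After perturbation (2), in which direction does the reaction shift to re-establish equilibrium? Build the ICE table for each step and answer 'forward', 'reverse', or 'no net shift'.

Q₀ = 0.2757 vs Keq = 5.55 ⇒ Q<K, forward
Step 1:
                  B         E         C
  Initial    0.4637    0.0528     5.716
  Change   -0.06825   0.06825   0.06825
  Equil      0.3955     0.121     5.784
  solve Keq expr → x = 0.02275; check Q = 5.55
Then add 0.05161 M of E.
Step 2:
                  B         E         C
  Initial    0.3955    0.1727     5.784
  Change    0.03883  -0.03883  -0.03883
  Equil      0.4343    0.1338     5.745
  solve Keq expr → x = -0.01294; check Q = 5.55
Then add 0.01718 M of E.
Step 3:
                  B         E         C
  Initial    0.4343     0.151     5.745
  Change     0.0129   -0.0129   -0.0129
  Equil      0.4472    0.1381     5.733
  solve Keq expr → x = -0.004299; check Q = 5.55

Direction: reverse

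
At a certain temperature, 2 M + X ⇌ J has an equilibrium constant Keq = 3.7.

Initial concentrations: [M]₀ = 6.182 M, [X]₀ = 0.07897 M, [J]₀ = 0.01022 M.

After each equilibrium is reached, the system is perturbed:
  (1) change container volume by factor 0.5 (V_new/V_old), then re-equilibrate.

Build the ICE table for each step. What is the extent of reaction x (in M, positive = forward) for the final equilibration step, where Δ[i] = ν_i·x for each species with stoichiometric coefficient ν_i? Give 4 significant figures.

Q₀ = 0.003386 vs Keq = 3.7 ⇒ Q<K, forward
Step 1:
                   M          X          J
  Initial      6.182    0.07897    0.01022
  Change     -0.1566   -0.07831    0.07831
  Equil        6.025 6.5906e-04    0.08853
  solve Keq expr → x = 0.07831; check Q = 3.7
Then change container volume by factor 0.5 (V_new/V_old).
Step 2:
                   M          X          J
  Initial      12.05   0.001318     0.1771
  Change   -0.001973 -9.8664e-04 9.8664e-04
  Equil        12.05 3.3147e-04      0.178
  solve Keq expr → x = 9.8664e-04; check Q = 3.7

x = 9.8664e-04 M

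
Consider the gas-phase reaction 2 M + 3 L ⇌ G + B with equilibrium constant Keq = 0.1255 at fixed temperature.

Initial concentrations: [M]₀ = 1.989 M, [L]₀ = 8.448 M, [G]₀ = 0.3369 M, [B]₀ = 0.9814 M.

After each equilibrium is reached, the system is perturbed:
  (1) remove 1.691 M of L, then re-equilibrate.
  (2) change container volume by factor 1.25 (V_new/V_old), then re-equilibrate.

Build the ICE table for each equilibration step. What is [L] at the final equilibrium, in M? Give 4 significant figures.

[L]_eq = 3.668 M

Q₀ = 1.3862e-04 vs Keq = 0.1255 ⇒ Q<K, forward
Step 1:
                    M           L           G           B
  I             1.989       8.448      0.3369      0.9814
  C            -1.699      -2.548      0.8494      0.8494
  E            0.2903         5.9       1.186       1.831
  solve Keq expr → x = 0.8494; check Q = 0.1255
Then remove 1.691 M of L.
Step 2:
                    M           L           G           B
  I            0.2903       4.209       1.186       1.831
  C            0.1369      0.2054    -0.06845    -0.06845
  E            0.4272       4.414       1.118       1.762
  solve Keq expr → x = -0.06845; check Q = 0.1255
Then change container volume by factor 1.25 (V_new/V_old).
Step 3:
                    M           L           G           B
  I            0.3417       3.531      0.8942        1.41
  C           0.09077      0.1362    -0.04539    -0.04539
  E            0.4325       3.668      0.8489       1.364
  solve Keq expr → x = -0.04539; check Q = 0.1255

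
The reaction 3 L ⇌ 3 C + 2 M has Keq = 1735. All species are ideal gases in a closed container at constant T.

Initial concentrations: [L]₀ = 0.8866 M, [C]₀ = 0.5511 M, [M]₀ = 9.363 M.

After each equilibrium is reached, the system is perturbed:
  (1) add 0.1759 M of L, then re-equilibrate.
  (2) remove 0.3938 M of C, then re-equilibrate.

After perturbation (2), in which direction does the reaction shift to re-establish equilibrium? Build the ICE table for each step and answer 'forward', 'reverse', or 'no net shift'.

Direction: forward

Q₀ = 21.05 vs Keq = 1735 ⇒ Q<K, forward
Step 1:
                    L           C           M
  init         0.8866      0.5511       9.363
  Δ            -0.492       0.492       0.328
  eq           0.3946       1.043       9.691
  solve Keq expr → x = 0.164; check Q = 1735
Then add 0.1759 M of L.
Step 2:
                    L           C           M
  init         0.5705       1.043       9.691
  Δ           -0.1258      0.1258     0.08385
  eq           0.4447       1.169       9.775
  solve Keq expr → x = 0.04193; check Q = 1735
Then remove 0.3938 M of C.
Step 3:
                    L           C           M
  init         0.4447      0.7751       9.775
  Δ           -0.1073      0.1073     0.07156
  eq           0.3374      0.8824       9.846
  solve Keq expr → x = 0.03578; check Q = 1735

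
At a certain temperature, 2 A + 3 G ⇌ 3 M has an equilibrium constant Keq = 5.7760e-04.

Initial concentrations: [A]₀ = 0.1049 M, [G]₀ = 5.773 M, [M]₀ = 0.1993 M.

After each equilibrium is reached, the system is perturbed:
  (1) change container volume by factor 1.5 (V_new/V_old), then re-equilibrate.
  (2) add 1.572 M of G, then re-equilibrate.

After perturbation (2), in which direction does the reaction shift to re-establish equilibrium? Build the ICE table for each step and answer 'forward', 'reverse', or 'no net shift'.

Direction: forward

Q₀ = 0.003739 vs Keq = 5.7760e-04 ⇒ Q>K, reverse
Step 1:
                    A           G           M
  init         0.1049       5.773      0.1993
  Δ           0.04246     0.06369    -0.06369
  eq           0.1474       5.837      0.1356
  solve Keq expr → x = -0.02123; check Q = 5.7760e-04
Then change container volume by factor 1.5 (V_new/V_old).
Step 2:
                    A           G           M
  init        0.09824       3.891     0.09041
  Δ           0.01077     0.01615    -0.01615
  eq            0.109       3.907     0.07425
  solve Keq expr → x = -0.005384; check Q = 5.7760e-04
Then add 1.572 M of G.
Step 3:
                    A           G           M
  init          0.109       5.479     0.07425
  Δ          -0.01372    -0.02058     0.02058
  eq          0.09529       5.459     0.09484
  solve Keq expr → x = 0.006861; check Q = 5.7760e-04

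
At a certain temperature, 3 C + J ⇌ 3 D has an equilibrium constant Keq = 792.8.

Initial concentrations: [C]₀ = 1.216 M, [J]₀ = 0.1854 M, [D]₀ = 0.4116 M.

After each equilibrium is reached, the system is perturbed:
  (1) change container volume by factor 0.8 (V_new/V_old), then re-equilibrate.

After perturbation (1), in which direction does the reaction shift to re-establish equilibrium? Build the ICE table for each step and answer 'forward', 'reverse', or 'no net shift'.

Direction: forward

Q₀ = 0.2092 vs Keq = 792.8 ⇒ Q<K, forward
Step 1:
                    C           J           D
  I             1.216      0.1854      0.4116
  C           -0.5452     -0.1817      0.5452
  E            0.6708    0.003661      0.9568
  solve Keq expr → x = 0.1817; check Q = 792.8
Then change container volume by factor 0.8 (V_new/V_old).
Step 2:
                    C           J           D
  I            0.8385    0.004576       1.196
  C         -0.002572 -8.5742e-04    0.002572
  E            0.8359    0.003719       1.199
  solve Keq expr → x = 8.5742e-04; check Q = 792.8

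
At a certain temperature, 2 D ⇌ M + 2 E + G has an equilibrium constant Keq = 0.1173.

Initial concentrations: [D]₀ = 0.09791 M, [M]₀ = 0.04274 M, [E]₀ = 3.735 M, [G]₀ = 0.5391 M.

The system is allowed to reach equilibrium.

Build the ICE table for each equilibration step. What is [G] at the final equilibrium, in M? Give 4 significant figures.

Q₀ = 33.53 vs Keq = 0.1173 ⇒ Q>K, reverse
Step 1:
                    D           M           E           G
  I           0.09791     0.04274       3.735      0.5391
  C            0.0843    -0.04215     -0.0843    -0.04215
  E            0.1822  5.8803e-04       3.651      0.4969
  solve Keq expr → x = -0.04215; check Q = 0.1173

[G]_eq = 0.4969 M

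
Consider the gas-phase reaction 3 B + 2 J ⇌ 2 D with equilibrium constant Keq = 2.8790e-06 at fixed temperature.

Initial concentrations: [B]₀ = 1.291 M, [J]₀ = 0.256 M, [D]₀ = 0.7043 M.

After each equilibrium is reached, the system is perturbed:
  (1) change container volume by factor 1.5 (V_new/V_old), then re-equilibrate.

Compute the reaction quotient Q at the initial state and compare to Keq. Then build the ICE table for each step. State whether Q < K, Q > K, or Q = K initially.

Q₀ = 3.518; Q > K (proceeds reverse)

Q₀ = 3.518 vs Keq = 2.8790e-06 ⇒ Q>K, reverse
Step 1:
                   B          J          D
  I            1.291      0.256     0.7043
  C            1.048     0.6985    -0.6985
  E            2.339     0.9545   0.005793
  solve Keq expr → x = -0.3493; check Q = 2.8790e-06
Then change container volume by factor 1.5 (V_new/V_old).
Step 2:
                   B          J          D
  I            1.559     0.6363   0.003862
  C         0.002623   0.001749  -0.001749
  E            1.562     0.6381   0.002113
  solve Keq expr → x = -8.7430e-04; check Q = 2.8790e-06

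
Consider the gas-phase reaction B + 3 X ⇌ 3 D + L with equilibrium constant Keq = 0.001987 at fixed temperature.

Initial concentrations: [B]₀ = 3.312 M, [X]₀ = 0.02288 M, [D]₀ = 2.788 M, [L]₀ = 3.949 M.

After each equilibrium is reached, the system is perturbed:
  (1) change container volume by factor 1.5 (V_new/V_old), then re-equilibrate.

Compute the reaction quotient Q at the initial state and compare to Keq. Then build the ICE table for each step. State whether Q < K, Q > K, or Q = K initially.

Q₀ = 2.1573e+06; Q > K (proceeds reverse)

Q₀ = 2.1573e+06 vs Keq = 0.001987 ⇒ Q>K, reverse
Step 1:
                  B         X         D         L
  I           3.312   0.02288     2.788     3.949
  C          0.8158     2.448    -2.448   -0.8158
  E           4.128      2.47    0.3405     3.133
  solve Keq expr → x = -0.8158; check Q = 0.001987
Then change container volume by factor 1.5 (V_new/V_old).
Step 2:
                  B         X         D         L
  I           2.752     1.647     0.227     2.089
  C               0         0         0         0
  E           2.752     1.647     0.227     2.089
  solve Keq expr → x = 0; check Q = 0.001987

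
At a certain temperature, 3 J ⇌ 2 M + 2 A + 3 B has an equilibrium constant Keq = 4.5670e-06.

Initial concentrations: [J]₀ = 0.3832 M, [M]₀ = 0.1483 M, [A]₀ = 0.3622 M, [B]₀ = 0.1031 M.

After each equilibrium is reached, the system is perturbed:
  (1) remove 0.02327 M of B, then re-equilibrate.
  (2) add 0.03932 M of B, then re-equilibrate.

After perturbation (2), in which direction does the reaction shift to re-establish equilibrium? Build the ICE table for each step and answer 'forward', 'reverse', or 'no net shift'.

Direction: reverse

Q₀ = 5.6193e-05 vs Keq = 4.5670e-06 ⇒ Q>K, reverse
Step 1:
                   J          M          A          B
  I           0.3832     0.1483     0.3622     0.1031
  C          0.04268   -0.02846   -0.02846   -0.04268
  E           0.4259     0.1198     0.3337    0.06042
  solve Keq expr → x = -0.01423; check Q = 4.5670e-06
Then remove 0.02327 M of B.
Step 2:
                   J          M          A          B
  I           0.4259     0.1198     0.3337    0.03715
  C         -0.01647    0.01098    0.01098    0.01647
  E           0.4094     0.1308     0.3447    0.05361
  solve Keq expr → x = 0.005489; check Q = 4.5670e-06
Then add 0.03932 M of B.
Step 3:
                   J          M          A          B
  I           0.4094     0.1308     0.3447    0.09293
  C          0.02737   -0.01825   -0.01825   -0.02737
  E           0.4368     0.1126     0.3265    0.06556
  solve Keq expr → x = -0.009125; check Q = 4.5670e-06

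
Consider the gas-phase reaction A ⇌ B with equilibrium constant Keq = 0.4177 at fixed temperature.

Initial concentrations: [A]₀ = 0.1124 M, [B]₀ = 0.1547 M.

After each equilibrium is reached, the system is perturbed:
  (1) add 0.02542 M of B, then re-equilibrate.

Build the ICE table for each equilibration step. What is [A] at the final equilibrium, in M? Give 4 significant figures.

Q₀ = 1.376 vs Keq = 0.4177 ⇒ Q>K, reverse
Step 1:
                  A         B
  Initial    0.1124    0.1547
  Change      0.076    -0.076
  Equil      0.1884    0.0787
  solve Keq expr → x = -0.076; check Q = 0.4177
Then add 0.02542 M of B.
Step 2:
                  A         B
  Initial    0.1884    0.1041
  Change    0.01793  -0.01793
  Equil      0.2063   0.08619
  solve Keq expr → x = -0.01793; check Q = 0.4177

[A]_eq = 0.2063 M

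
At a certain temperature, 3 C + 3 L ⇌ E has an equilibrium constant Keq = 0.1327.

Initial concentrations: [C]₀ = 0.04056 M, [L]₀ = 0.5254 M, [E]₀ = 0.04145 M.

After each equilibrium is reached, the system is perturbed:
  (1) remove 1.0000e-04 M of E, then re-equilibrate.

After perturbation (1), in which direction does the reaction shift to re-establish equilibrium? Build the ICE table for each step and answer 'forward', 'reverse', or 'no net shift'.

Q₀ = 4283 vs Keq = 0.1327 ⇒ Q>K, reverse
Step 1:
                  C         L         E
  Initial   0.04056    0.5254   0.04145
  Change     0.1239    0.1239  -0.04129
  Equil      0.1644    0.6493 1.6145e-04
  solve Keq expr → x = -0.04129; check Q = 0.1327
Then remove 1.0000e-04 M of E.
Step 2:
                  C         L         E
  Initial    0.1644    0.6493 6.1453e-05
  Change  -2.9672e-04 -2.9672e-04 9.8907e-05
  Equil      0.1641     0.649 1.6036e-04
  solve Keq expr → x = 9.8907e-05; check Q = 0.1327

Direction: forward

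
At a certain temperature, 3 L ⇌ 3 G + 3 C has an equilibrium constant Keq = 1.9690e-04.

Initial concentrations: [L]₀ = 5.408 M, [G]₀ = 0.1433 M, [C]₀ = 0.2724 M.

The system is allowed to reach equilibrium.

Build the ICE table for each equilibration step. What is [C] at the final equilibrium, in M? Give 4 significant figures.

[C]_eq = 0.6114 M

Q₀ = 3.7605e-07 vs Keq = 1.9690e-04 ⇒ Q<K, forward
Step 1:
                   L          G          C
  Initial      5.408     0.1433     0.2724
  Change      -0.339      0.339      0.339
  Equil        5.069     0.4823     0.6114
  solve Keq expr → x = 0.113; check Q = 1.9690e-04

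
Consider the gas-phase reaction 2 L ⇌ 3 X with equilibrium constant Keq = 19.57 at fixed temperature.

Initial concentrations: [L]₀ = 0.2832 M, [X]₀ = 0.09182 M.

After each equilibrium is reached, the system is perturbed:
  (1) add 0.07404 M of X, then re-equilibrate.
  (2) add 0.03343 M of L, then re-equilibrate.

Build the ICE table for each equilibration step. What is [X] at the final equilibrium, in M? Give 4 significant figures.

[X]_eq = 0.5154 M

Q₀ = 0.009652 vs Keq = 19.57 ⇒ Q<K, forward
Step 1:
                   L          X
  init        0.2832    0.09182
  Δ           -0.221     0.3314
  eq         0.06224     0.4233
  solve Keq expr → x = 0.1105; check Q = 19.57
Then add 0.07404 M of X.
Step 2:
                   L          X
  init       0.06224     0.4973
  Δ          0.01256   -0.01885
  eq         0.07481     0.4784
  solve Keq expr → x = -0.006282; check Q = 19.57
Then add 0.03343 M of L.
Step 3:
                   L          X
  init        0.1082     0.4784
  Δ         -0.02461    0.03691
  eq         0.08363     0.5154
  solve Keq expr → x = 0.0123; check Q = 19.57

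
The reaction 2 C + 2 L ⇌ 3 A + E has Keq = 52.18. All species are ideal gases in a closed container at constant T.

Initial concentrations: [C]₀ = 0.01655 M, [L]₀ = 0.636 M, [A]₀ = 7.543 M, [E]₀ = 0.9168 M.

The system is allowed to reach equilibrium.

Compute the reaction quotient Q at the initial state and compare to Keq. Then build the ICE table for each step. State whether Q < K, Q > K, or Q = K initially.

Q₀ = 3.5514e+06; Q > K (proceeds reverse)

Q₀ = 3.5514e+06 vs Keq = 52.18 ⇒ Q>K, reverse
Step 1:
                  C         L         A         E
  I         0.01655     0.636     7.543    0.9168
  C          0.9132    0.9132     -1.37   -0.4566
  E          0.9298     1.549     6.173    0.4602
  solve Keq expr → x = -0.4566; check Q = 52.18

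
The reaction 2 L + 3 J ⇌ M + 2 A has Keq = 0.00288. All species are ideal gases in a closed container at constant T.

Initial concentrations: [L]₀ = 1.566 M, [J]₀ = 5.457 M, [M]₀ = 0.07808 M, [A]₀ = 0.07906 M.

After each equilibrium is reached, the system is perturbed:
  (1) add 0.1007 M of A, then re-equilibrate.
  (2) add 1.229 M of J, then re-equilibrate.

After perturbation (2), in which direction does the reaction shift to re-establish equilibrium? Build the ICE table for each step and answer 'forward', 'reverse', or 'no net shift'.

Q₀ = 1.2246e-06 vs Keq = 0.00288 ⇒ Q<K, forward
Step 1:
                    L           J           M           A
  init          1.566       5.457     0.07808     0.07906
  Δ           -0.6521     -0.9782      0.3261      0.6521
  eq           0.9139       4.479      0.4042      0.7312
  solve Keq expr → x = 0.3261; check Q = 0.00288
Then add 0.1007 M of A.
Step 2:
                    L           J           M           A
  init         0.9139       4.479      0.4042      0.8319
  Δ           0.03756     0.05634    -0.01878    -0.03756
  eq           0.9514       4.535      0.3854      0.7943
  solve Keq expr → x = -0.01878; check Q = 0.00288
Then add 1.229 M of J.
Step 3:
                    L           J           M           A
  init         0.9514       5.764      0.3854      0.7943
  Δ            -0.109     -0.1636     0.05452       0.109
  eq           0.8424       5.601      0.4399      0.9034
  solve Keq expr → x = 0.05452; check Q = 0.00288

Direction: forward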